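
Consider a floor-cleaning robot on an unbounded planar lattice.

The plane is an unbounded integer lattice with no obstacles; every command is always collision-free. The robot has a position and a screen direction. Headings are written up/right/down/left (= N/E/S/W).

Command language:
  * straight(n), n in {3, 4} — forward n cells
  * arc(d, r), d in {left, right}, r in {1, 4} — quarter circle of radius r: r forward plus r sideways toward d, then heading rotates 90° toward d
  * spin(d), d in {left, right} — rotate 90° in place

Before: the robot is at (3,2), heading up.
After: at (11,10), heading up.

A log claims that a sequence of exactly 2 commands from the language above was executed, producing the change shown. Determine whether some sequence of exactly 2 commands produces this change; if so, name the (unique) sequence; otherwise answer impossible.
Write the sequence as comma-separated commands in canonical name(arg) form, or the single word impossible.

key: order matters: swapping arc(right, 4) and arc(left, 4) lands elsewhere
from: at (3,2), heading up
[1] after arc(right, 4): at (7,6), heading right
[2] after arc(left, 4): at (11,10), heading up
no other 2-command option fits: unique.

arc(right, 4), arc(left, 4)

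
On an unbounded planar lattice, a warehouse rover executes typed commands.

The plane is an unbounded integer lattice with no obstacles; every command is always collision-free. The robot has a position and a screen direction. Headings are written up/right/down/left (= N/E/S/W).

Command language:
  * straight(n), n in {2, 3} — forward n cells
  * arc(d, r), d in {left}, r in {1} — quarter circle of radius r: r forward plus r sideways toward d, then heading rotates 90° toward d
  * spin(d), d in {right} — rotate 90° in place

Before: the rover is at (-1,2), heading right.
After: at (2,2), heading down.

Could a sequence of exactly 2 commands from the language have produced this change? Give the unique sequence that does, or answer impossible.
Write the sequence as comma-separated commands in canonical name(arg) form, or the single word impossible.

key: running spin(right) before straight(3) would end elsewhere — order is forced
t0: at (-1,2), heading right
step 1 (straight(3)): at (2,2), heading right
step 2 (spin(right)): at (2,2), heading down
no rival 2-sequence matches.

straight(3), spin(right)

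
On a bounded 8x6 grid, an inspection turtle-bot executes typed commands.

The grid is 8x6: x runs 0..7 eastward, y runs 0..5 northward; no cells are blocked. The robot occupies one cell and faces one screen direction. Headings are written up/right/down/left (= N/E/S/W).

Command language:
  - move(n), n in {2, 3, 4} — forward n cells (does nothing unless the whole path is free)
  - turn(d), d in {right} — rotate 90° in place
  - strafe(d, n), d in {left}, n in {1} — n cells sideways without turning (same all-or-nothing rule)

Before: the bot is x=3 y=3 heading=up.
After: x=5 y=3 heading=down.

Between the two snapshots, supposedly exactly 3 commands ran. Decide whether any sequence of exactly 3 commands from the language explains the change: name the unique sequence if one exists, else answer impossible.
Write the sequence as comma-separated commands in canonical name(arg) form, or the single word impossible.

key: position moved to (5,3) AND the heading swung to S — translation plus rotation needed
from: x=3 y=3 heading=up
[1] after turn(right): x=3 y=3 heading=right
[2] after move(2): x=5 y=3 heading=right
[3] after turn(right): x=5 y=3 heading=down
all 125 alternatives checked — unique.

turn(right), move(2), turn(right)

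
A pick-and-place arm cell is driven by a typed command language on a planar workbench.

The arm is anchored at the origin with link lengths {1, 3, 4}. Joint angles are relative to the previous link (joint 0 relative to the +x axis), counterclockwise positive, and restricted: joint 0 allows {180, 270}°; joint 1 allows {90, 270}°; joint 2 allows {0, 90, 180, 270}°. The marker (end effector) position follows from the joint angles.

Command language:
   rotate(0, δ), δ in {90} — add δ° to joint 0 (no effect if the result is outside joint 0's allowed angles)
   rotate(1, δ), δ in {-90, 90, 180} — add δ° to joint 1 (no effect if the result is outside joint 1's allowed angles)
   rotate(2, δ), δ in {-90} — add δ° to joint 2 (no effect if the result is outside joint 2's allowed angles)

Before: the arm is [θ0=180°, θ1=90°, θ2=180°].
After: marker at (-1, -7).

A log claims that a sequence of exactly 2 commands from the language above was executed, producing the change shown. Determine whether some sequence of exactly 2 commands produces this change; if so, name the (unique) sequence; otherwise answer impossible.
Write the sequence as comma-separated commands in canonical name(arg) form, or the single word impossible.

rotate(2, -90), rotate(2, -90)

t0: [θ0=180°, θ1=90°, θ2=180°]
1. rotate(2, -90) → [θ0=180°, θ1=90°, θ2=90°]
2. rotate(2, -90) → [θ0=180°, θ1=90°, θ2=0°]
uniquely the one of 25 2-step routes that fits.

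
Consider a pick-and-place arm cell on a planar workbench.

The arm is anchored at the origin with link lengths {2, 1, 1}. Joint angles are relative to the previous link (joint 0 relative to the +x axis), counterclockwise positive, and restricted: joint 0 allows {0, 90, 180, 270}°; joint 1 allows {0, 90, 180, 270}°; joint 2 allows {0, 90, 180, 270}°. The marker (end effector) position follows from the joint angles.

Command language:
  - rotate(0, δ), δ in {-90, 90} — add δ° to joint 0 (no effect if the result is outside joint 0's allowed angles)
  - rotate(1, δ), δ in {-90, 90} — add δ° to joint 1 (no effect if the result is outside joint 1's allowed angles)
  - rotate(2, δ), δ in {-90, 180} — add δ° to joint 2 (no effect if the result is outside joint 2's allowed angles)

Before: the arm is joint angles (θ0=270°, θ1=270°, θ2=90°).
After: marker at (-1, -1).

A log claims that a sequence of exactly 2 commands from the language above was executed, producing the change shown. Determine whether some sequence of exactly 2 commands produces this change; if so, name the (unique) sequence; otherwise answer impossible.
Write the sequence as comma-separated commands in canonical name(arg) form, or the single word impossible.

rotate(2, -90), rotate(2, -90)

begin: joint angles (θ0=270°, θ1=270°, θ2=90°)
[1] after rotate(2, -90): joint angles (θ0=270°, θ1=270°, θ2=0°)
[2] after rotate(2, -90): joint angles (θ0=270°, θ1=270°, θ2=270°)
no other 2-command option fits: unique.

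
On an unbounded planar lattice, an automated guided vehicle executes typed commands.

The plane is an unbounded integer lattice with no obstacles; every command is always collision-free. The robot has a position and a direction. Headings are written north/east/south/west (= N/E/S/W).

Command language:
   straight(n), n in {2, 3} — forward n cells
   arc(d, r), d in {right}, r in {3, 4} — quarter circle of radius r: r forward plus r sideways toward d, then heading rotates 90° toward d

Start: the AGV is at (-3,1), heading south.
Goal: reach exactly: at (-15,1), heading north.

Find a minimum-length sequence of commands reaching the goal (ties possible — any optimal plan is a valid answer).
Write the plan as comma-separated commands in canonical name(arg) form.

arc(right, 3), straight(3), straight(3), arc(right, 3)

begin: at (-3,1), heading south
step 1 (arc(right, 3)): at (-6,-2), heading west
step 2 (straight(3)): at (-9,-2), heading west
step 3 (straight(3)): at (-12,-2), heading west
step 4 (arc(right, 3)): at (-15,1), heading north
no 3-step plan works, so 4 is optimal.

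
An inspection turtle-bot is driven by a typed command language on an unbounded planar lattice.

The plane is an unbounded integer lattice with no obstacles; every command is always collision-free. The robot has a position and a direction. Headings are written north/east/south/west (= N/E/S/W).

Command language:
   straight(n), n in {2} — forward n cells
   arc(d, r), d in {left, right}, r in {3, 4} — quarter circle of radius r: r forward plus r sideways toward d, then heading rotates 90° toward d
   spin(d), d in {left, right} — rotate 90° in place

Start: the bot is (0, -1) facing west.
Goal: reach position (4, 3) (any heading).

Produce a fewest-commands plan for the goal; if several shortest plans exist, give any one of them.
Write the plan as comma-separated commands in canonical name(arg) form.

spin(right), arc(right, 4)

from: (0, -1) facing west
step 1 (spin(right)): (0, -1) facing north
step 2 (arc(right, 4)): (4, 3) facing east
no 1-step plan works, so 2 is optimal.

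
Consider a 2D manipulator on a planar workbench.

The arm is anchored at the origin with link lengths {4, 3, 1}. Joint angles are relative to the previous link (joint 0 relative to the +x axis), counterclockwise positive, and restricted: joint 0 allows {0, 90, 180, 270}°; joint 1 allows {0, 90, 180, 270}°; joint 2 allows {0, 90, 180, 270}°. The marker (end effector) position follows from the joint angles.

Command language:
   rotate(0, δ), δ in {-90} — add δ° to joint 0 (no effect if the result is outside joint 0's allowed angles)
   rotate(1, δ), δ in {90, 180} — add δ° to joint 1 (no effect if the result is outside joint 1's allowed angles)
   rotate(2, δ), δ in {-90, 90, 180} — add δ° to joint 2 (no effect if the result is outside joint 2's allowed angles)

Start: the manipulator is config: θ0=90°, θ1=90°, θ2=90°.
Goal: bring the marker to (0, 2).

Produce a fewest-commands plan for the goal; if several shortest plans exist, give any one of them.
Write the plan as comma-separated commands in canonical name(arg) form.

begin: config: θ0=90°, θ1=90°, θ2=90°
t=1 rotate(1, 90) ⇒ config: θ0=90°, θ1=180°, θ2=90°
t=2 rotate(2, 90) ⇒ config: θ0=90°, θ1=180°, θ2=180°
no 1-step plan works, so 2 is optimal.

rotate(1, 90), rotate(2, 90)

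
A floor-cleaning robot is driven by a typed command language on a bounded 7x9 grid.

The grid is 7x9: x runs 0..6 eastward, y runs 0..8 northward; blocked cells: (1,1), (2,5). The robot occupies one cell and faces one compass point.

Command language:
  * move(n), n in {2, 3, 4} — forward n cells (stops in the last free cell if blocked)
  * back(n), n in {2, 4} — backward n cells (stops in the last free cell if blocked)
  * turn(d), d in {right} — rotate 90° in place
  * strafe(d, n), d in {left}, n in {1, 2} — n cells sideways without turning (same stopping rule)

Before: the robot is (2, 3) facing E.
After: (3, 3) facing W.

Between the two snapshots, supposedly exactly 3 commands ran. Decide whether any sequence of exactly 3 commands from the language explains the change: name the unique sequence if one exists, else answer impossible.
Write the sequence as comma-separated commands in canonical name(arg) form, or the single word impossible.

turn(right), strafe(left, 1), turn(right)

key: cell and facing (now W) both changed — the 3 commands mix motion and turning
initial: (2, 3) facing E
[1] after turn(right): (2, 3) facing S
[2] after strafe(left, 1): (3, 3) facing S
[3] after turn(right): (3, 3) facing W
uniquely the one of 512 3-step routes that fits.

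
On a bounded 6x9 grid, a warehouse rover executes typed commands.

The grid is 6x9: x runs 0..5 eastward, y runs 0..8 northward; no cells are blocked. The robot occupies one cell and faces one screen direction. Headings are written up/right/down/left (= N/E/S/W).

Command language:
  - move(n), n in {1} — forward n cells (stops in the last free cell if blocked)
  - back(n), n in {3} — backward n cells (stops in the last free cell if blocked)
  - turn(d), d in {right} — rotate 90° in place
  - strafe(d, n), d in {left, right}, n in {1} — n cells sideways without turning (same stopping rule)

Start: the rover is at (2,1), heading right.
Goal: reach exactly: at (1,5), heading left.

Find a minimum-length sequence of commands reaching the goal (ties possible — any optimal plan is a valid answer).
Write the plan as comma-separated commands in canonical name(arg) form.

turn(right), back(3), turn(right), move(1), strafe(right, 1)

t0: at (2,1), heading right
[1] after turn(right): at (2,1), heading down
[2] after back(3): at (2,4), heading down
[3] after turn(right): at (2,4), heading left
[4] after move(1): at (1,4), heading left
[5] after strafe(right, 1): at (1,5), heading left
shorter routes all fall short; 5 is best.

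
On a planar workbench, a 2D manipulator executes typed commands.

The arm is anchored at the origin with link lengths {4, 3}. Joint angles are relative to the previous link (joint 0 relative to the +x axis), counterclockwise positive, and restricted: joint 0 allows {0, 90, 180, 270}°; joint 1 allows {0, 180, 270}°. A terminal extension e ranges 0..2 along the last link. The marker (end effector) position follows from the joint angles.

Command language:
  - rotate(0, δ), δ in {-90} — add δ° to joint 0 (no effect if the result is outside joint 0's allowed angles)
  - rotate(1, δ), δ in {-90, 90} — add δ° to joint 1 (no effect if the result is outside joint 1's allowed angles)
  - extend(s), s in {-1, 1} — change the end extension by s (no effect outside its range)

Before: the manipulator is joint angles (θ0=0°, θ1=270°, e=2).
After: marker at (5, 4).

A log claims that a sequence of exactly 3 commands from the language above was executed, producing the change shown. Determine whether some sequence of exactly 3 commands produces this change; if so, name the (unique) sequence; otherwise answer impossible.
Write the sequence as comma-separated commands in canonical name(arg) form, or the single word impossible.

from: joint angles (θ0=0°, θ1=270°, e=2)
[1] after rotate(0, -90): joint angles (θ0=270°, θ1=270°, e=2)
[2] after rotate(0, -90): joint angles (θ0=180°, θ1=270°, e=2)
[3] after rotate(0, -90): joint angles (θ0=90°, θ1=270°, e=2)
no other 3-command option fits: unique.

rotate(0, -90), rotate(0, -90), rotate(0, -90)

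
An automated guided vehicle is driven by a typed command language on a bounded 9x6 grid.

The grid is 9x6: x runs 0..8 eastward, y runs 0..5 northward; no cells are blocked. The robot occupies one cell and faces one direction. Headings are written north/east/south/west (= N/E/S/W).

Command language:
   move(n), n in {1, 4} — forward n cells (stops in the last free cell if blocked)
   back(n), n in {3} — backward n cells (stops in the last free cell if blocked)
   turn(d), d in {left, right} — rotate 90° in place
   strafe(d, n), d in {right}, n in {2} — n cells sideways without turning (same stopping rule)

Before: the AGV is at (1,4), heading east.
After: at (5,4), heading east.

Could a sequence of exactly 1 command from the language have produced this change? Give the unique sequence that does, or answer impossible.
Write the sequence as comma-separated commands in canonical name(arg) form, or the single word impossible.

move(4)

key: still facing E — the one step turns nothing
t0: at (1,4), heading east
1. move(4) → at (5,4), heading east
all 6 alternatives checked — unique.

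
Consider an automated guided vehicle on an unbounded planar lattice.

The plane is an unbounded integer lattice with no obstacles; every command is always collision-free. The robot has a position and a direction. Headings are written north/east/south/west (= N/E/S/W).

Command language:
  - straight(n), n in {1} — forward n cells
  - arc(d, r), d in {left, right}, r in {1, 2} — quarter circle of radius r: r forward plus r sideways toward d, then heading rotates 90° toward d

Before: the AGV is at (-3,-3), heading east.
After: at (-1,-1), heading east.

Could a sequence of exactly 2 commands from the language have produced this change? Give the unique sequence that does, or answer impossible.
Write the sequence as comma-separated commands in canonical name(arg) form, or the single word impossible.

key: still facing E at the end — net rotation zero over 2 steps
t0: at (-3,-3), heading east
[1] after arc(left, 1): at (-2,-2), heading north
[2] after arc(right, 1): at (-1,-1), heading east
no other 2-command option fits: unique.

arc(left, 1), arc(right, 1)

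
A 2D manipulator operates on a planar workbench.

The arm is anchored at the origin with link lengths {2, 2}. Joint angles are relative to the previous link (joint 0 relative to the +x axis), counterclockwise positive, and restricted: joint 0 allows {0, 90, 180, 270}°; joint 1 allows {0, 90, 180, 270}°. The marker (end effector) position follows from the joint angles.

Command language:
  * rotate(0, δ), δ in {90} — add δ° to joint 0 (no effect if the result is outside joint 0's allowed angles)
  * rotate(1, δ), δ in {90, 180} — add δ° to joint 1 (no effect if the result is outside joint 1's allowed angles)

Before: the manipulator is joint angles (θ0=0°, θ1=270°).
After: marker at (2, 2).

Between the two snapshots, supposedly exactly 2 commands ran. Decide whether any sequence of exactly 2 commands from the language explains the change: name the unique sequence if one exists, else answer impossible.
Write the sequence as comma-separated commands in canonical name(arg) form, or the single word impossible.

rotate(1, 90), rotate(1, 90)

from: joint angles (θ0=0°, θ1=270°)
1. rotate(1, 90) → joint angles (θ0=0°, θ1=0°)
2. rotate(1, 90) → joint angles (θ0=0°, θ1=90°)
all 9 alternatives checked — unique.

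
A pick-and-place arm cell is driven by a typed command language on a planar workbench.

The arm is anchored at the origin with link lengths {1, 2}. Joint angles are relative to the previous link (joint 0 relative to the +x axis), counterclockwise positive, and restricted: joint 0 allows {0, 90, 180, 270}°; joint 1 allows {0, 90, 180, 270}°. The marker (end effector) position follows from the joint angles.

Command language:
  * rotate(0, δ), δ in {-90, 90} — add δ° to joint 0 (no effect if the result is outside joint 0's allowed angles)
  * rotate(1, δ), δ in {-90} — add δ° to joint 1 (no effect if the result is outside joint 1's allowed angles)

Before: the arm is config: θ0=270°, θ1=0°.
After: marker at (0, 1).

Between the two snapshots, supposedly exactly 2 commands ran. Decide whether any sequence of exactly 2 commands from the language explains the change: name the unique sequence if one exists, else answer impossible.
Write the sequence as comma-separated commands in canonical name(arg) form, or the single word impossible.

begin: config: θ0=270°, θ1=0°
step 1 (rotate(1, -90)): config: θ0=270°, θ1=270°
step 2 (rotate(1, -90)): config: θ0=270°, θ1=180°
uniquely the one of 9 2-step routes that fits.

rotate(1, -90), rotate(1, -90)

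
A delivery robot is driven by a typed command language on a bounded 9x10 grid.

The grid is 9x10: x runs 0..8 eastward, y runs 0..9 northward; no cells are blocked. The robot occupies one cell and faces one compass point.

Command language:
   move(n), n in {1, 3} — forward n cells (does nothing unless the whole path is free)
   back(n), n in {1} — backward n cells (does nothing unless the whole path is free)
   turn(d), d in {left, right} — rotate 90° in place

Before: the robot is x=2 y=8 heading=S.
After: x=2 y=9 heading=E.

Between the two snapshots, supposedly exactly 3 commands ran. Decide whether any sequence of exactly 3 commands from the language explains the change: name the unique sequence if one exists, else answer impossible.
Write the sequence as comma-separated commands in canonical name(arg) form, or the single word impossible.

key: order matters: swapping back(1) and turn(left) lands elsewhere
start: x=2 y=8 heading=S
[1] after back(1): x=2 y=9 heading=S
[2] after back(1): x=2 y=9 heading=S
[3] after turn(left): x=2 y=9 heading=E
no other 3-command option fits: unique.

back(1), back(1), turn(left)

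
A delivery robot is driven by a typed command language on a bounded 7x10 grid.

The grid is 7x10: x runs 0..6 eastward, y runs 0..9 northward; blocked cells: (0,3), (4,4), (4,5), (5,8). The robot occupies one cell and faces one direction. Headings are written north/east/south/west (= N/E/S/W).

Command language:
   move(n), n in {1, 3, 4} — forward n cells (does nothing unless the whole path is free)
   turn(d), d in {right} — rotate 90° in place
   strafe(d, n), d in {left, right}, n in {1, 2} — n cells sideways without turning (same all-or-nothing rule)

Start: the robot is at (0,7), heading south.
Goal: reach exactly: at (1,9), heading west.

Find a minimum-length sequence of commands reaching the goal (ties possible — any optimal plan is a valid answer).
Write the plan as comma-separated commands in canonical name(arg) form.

start: at (0,7), heading south
[1] after strafe(left, 1): at (1,7), heading south
[2] after turn(right): at (1,7), heading west
[3] after strafe(right, 2): at (1,9), heading west
shorter routes all fall short; 3 is best.

strafe(left, 1), turn(right), strafe(right, 2)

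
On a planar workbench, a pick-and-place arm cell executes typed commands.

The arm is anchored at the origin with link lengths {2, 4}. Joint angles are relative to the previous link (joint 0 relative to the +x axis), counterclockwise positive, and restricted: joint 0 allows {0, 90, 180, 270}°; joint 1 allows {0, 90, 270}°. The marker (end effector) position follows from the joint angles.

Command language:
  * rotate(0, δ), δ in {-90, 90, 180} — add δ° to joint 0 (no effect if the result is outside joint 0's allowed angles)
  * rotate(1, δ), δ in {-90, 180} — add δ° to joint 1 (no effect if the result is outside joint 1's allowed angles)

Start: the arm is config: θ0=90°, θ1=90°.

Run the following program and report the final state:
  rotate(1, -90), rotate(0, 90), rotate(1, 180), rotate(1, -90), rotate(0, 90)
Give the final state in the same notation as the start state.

config: θ0=270°, θ1=270°

initial: config: θ0=90°, θ1=90°
step 1 (rotate(1, -90)): config: θ0=90°, θ1=0°
step 2 (rotate(0, 90)): config: θ0=180°, θ1=0°
step 3 (rotate(1, 180)): config: θ0=180°, θ1=0°
step 4 (rotate(1, -90)): config: θ0=180°, θ1=270°
step 5 (rotate(0, 90)): config: θ0=270°, θ1=270°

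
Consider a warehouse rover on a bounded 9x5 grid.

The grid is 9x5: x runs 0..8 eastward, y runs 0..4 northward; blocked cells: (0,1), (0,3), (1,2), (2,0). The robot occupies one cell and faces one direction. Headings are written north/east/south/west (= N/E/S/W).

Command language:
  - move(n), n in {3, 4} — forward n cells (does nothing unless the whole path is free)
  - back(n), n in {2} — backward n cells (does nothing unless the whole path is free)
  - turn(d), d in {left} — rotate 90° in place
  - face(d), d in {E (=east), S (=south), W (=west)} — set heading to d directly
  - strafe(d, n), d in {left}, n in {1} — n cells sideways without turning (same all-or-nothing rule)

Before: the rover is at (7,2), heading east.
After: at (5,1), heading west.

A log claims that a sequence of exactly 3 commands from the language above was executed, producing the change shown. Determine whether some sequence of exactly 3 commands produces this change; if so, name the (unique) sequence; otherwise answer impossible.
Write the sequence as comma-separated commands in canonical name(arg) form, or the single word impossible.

back(2), face(W), strafe(left, 1)

key: position moved to (5,1) AND the heading swung to W — translation plus rotation needed
begin: at (7,2), heading east
t=1 back(2) ⇒ at (5,2), heading east
t=2 face(W) ⇒ at (5,2), heading west
t=3 strafe(left, 1) ⇒ at (5,1), heading west
uniquely the one of 512 3-step routes that fits.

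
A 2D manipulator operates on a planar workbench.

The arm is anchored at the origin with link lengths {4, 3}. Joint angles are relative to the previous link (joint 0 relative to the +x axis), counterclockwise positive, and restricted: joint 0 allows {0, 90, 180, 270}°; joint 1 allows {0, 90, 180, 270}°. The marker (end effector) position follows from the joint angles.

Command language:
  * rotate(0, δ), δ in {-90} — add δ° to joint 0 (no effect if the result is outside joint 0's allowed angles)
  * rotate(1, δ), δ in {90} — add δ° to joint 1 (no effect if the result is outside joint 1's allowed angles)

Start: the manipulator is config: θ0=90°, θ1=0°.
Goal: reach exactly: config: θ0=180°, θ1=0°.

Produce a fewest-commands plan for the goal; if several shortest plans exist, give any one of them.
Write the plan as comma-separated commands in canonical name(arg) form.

rotate(0, -90), rotate(0, -90), rotate(0, -90)

begin: config: θ0=90°, θ1=0°
[1] after rotate(0, -90): config: θ0=0°, θ1=0°
[2] after rotate(0, -90): config: θ0=270°, θ1=0°
[3] after rotate(0, -90): config: θ0=180°, θ1=0°
no 2-step plan works, so 3 is optimal.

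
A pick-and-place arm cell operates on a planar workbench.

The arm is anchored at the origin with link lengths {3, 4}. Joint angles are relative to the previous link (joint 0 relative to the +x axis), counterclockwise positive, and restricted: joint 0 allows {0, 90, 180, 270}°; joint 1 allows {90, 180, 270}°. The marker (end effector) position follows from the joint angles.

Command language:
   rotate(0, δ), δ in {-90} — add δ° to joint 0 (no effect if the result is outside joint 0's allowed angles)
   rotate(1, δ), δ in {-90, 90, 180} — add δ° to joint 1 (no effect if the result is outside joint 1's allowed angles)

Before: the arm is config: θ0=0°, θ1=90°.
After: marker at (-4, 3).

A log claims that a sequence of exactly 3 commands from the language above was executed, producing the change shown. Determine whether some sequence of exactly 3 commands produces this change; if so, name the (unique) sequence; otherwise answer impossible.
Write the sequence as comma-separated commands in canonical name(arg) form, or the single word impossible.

rotate(0, -90), rotate(0, -90), rotate(0, -90)

from: config: θ0=0°, θ1=90°
step 1 (rotate(0, -90)): config: θ0=270°, θ1=90°
step 2 (rotate(0, -90)): config: θ0=180°, θ1=90°
step 3 (rotate(0, -90)): config: θ0=90°, θ1=90°
all 64 alternatives checked — unique.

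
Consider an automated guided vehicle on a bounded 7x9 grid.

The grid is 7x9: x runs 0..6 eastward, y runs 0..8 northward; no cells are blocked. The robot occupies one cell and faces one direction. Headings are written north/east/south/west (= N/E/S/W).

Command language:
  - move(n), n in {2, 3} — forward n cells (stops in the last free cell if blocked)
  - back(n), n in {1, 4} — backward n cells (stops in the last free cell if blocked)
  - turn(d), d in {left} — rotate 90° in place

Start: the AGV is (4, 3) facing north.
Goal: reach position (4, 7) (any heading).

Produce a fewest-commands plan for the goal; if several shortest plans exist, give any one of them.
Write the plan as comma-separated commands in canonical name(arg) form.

move(2), move(2)

from: (4, 3) facing north
t=1 move(2) ⇒ (4, 5) facing north
t=2 move(2) ⇒ (4, 7) facing north
no 1-step plan works, so 2 is optimal.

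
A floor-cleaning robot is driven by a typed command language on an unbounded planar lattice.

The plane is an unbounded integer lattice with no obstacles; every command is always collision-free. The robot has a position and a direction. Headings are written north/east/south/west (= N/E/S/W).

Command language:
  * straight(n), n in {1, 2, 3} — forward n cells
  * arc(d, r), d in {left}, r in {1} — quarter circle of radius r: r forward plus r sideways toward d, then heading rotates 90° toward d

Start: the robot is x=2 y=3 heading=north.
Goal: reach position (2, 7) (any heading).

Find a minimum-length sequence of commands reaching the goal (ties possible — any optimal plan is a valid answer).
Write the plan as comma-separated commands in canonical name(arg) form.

start: x=2 y=3 heading=north
step 1 (straight(1)): x=2 y=4 heading=north
step 2 (straight(3)): x=2 y=7 heading=north
minimal: 2 command(s), checked below 2.

straight(1), straight(3)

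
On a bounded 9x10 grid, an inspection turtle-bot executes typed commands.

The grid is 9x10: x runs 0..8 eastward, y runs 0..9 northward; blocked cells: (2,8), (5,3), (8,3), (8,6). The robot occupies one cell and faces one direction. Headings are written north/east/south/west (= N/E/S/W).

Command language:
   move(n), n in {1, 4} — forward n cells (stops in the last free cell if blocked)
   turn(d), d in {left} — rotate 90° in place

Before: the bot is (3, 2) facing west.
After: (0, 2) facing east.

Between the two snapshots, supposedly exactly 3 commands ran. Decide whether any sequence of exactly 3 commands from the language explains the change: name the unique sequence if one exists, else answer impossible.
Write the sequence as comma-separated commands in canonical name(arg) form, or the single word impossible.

move(4), turn(left), turn(left)

key: move(4) runs into the grid edge before its full distance
t0: (3, 2) facing west
step 1 (move(4)): (0, 2) facing west
step 2 (turn(left)): (0, 2) facing south
step 3 (turn(left)): (0, 2) facing east
all 27 alternatives checked — unique.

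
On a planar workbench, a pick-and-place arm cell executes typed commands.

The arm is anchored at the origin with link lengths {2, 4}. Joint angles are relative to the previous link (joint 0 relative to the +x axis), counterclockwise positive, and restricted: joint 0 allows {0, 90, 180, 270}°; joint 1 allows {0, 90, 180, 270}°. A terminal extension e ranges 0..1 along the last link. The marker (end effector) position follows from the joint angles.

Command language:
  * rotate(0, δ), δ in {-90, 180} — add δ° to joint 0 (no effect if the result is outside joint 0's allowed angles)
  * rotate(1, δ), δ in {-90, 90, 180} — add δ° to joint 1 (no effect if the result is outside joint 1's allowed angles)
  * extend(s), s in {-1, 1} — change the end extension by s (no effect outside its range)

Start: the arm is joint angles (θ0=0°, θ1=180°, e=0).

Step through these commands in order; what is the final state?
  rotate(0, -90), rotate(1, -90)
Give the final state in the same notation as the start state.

joint angles (θ0=270°, θ1=90°, e=0)

from: joint angles (θ0=0°, θ1=180°, e=0)
t=1 rotate(0, -90) ⇒ joint angles (θ0=270°, θ1=180°, e=0)
t=2 rotate(1, -90) ⇒ joint angles (θ0=270°, θ1=90°, e=0)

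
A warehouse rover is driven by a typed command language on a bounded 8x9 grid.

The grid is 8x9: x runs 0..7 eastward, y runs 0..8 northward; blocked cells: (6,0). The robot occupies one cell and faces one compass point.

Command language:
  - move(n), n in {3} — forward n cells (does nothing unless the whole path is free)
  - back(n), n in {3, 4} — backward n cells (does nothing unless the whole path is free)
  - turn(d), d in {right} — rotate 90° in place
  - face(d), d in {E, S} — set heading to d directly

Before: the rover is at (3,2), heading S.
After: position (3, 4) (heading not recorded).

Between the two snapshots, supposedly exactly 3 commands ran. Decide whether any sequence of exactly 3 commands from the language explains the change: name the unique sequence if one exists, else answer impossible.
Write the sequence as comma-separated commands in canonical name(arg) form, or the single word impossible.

impossible

all 216 sequences checked — none match.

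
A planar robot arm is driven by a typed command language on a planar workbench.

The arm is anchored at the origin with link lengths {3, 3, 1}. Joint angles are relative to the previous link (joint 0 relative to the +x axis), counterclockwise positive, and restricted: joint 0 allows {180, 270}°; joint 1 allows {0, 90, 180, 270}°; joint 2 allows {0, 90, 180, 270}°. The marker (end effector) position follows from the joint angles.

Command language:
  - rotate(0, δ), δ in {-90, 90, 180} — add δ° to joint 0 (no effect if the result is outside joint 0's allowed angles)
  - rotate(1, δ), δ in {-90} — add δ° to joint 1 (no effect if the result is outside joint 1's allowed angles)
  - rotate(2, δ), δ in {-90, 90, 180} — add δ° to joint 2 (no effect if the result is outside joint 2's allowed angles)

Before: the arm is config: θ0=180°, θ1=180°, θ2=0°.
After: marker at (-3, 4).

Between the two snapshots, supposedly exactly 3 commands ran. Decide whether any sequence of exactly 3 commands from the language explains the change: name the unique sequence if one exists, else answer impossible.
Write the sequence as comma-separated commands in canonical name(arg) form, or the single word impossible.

from: config: θ0=180°, θ1=180°, θ2=0°
step 1 (rotate(1, -90)): config: θ0=180°, θ1=90°, θ2=0°
step 2 (rotate(1, -90)): config: θ0=180°, θ1=0°, θ2=0°
step 3 (rotate(1, -90)): config: θ0=180°, θ1=270°, θ2=0°
all 343 alternatives checked — unique.

rotate(1, -90), rotate(1, -90), rotate(1, -90)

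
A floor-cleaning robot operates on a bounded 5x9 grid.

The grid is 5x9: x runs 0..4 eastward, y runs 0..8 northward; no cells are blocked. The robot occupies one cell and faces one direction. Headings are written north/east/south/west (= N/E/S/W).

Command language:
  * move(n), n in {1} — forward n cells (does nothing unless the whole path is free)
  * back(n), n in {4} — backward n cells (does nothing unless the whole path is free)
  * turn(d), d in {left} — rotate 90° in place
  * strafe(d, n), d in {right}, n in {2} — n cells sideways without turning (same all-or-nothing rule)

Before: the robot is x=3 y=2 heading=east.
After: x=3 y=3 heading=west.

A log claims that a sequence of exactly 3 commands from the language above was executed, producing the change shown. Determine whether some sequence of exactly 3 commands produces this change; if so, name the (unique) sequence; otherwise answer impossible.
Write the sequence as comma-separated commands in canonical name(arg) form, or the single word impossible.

turn(left), move(1), turn(left)

key: cell and facing (now W) both changed — the 3 commands mix motion and turning
start: x=3 y=2 heading=east
[1] after turn(left): x=3 y=2 heading=north
[2] after move(1): x=3 y=3 heading=north
[3] after turn(left): x=3 y=3 heading=west
no other 3-command option fits: unique.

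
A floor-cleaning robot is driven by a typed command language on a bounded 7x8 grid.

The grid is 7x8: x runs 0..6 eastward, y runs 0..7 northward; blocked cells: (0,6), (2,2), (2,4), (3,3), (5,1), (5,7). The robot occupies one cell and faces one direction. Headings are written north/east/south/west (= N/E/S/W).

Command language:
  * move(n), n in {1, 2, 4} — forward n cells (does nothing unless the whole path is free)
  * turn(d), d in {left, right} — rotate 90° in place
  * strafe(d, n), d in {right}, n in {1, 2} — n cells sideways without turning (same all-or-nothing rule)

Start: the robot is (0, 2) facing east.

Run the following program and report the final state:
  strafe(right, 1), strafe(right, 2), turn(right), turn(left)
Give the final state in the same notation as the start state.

(0, 1) facing east

initial: (0, 2) facing east
[1] after strafe(right, 1): (0, 1) facing east
[2] after strafe(right, 2): (0, 1) facing east
[3] after turn(right): (0, 1) facing south
[4] after turn(left): (0, 1) facing east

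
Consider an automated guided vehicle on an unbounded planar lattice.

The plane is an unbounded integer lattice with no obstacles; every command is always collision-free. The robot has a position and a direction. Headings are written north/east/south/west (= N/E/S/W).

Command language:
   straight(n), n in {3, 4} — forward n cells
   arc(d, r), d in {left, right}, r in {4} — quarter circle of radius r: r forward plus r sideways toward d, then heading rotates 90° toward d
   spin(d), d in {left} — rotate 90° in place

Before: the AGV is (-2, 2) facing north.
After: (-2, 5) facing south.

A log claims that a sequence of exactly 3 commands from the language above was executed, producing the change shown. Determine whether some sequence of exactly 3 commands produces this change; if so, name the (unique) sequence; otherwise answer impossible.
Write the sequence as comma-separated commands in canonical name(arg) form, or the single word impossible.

key: position moved to (-2,5) AND the heading swung to S — translation plus rotation needed
initial: (-2, 2) facing north
step 1 (straight(3)): (-2, 5) facing north
step 2 (spin(left)): (-2, 5) facing west
step 3 (spin(left)): (-2, 5) facing south
uniquely the one of 125 3-step routes that fits.

straight(3), spin(left), spin(left)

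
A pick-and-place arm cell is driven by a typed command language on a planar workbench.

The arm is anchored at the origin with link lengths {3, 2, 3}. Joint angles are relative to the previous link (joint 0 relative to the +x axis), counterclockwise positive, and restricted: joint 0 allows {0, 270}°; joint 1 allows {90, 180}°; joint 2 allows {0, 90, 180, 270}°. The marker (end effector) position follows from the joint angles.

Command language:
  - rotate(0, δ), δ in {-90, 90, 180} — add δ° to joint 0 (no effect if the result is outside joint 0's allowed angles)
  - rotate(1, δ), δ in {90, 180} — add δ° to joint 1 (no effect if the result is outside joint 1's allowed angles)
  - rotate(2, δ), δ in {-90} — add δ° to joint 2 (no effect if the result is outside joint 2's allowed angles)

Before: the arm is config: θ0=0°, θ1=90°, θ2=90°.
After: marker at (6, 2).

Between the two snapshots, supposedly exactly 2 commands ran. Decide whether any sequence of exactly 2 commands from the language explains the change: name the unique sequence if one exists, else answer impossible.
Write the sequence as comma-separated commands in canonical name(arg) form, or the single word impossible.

t0: config: θ0=0°, θ1=90°, θ2=90°
1. rotate(2, -90) → config: θ0=0°, θ1=90°, θ2=0°
2. rotate(2, -90) → config: θ0=0°, θ1=90°, θ2=270°
uniquely the one of 36 2-step routes that fits.

rotate(2, -90), rotate(2, -90)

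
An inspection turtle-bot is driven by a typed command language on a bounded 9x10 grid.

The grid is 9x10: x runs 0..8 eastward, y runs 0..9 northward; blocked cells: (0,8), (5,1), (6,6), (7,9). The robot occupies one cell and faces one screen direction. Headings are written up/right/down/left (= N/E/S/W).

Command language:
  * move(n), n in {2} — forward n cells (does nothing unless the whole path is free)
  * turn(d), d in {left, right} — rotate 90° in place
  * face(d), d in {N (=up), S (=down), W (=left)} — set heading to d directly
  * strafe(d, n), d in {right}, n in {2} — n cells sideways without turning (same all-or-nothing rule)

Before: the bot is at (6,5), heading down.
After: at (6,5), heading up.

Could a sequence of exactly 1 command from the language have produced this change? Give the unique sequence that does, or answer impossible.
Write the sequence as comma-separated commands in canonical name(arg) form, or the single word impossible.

face(N)

key: parked at (6,5) the whole time — nothing moves the robot
initial: at (6,5), heading down
step 1 (face(N)): at (6,5), heading up
no other 1-command option fits: unique.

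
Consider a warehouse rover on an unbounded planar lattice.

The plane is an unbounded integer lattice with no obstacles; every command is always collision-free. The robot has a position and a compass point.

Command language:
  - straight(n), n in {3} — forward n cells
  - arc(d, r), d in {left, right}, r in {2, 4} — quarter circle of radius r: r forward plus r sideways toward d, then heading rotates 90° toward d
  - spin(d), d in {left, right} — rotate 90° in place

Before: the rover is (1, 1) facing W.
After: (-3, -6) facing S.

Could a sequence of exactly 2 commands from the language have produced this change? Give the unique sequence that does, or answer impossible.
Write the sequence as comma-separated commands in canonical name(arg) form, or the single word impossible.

key: running straight(3) before arc(left, 4) would end elsewhere — order is forced
initial: (1, 1) facing W
t=1 arc(left, 4) ⇒ (-3, -3) facing S
t=2 straight(3) ⇒ (-3, -6) facing S
no rival 2-sequence matches.

arc(left, 4), straight(3)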